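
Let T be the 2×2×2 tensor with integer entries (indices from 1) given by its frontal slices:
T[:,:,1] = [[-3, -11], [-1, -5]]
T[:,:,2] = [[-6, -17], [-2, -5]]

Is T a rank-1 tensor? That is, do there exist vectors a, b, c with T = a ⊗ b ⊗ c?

The mode-1 unfolding of T (rows indexed by i, columns by (j,k) = (1,1), (1,2), (2,1), (2,2)) is [[-3, -6, -11, -17], [-1, -2, -5, -5]].
There the 2×2 minor on rows i ∈ {1, 2}, columns (j,k) ∈ {(1,1), (2,1)} is det [[-3, -11], [-1, -5]] = 4 ≠ 0, so this unfolding has rank ≥ 2; CP rank is at least every unfolding rank, so rank(T) ≥ 2.
In particular rank(T) ≥ 2 > 1, so T is not rank-1.

No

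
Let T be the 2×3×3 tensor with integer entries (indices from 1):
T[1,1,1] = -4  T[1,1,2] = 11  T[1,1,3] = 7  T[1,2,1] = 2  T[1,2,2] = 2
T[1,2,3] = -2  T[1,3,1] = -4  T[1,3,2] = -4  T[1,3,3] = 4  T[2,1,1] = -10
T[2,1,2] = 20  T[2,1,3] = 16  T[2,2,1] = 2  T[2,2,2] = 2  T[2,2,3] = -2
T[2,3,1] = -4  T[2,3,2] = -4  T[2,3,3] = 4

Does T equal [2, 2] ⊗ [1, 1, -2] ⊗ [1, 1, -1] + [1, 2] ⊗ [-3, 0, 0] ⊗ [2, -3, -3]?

Yes

Reconstruct entrywise from the claimed factors. For example, T[2,1,3] = 16 and Σₗ aₗ[2]bₗ[1]cₗ[3] = (2)·(1)·(-1) + (2)·(-3)·(-3) = 16; checking all 18 entries, every one matches. The claim holds.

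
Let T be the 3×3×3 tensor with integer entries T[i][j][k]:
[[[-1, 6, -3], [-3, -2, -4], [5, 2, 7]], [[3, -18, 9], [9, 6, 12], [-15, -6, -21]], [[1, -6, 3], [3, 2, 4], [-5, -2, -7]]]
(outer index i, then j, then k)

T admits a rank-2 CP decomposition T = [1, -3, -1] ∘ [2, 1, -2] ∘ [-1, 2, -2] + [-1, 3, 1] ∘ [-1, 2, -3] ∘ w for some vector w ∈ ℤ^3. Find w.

Subtract the known terms from T to get the rank-1 residual R = [-1, 3, 1] ∘ [-1, 2, -3] ∘ w, so R[i,j,k] = a[i]·b[j]·w[k]. Pick indices with nonzero a[0]·b[0] = (-1)·(-1) = 1. Only the fibre through (0,0,·) is needed: R[0,0,:] = T[0,0,:] − Σₗ aₗ[0]bₗ[0]cₗ = [-1, 6, -3] − (1)·(2)·[-1, 2, -2] = [1, 2, 1]. Then w[k] = R[0,0,k] / 1 for each k, giving w = [1, 2, 1] / 1 = [1, 2, 1].

w = [1, 2, 1]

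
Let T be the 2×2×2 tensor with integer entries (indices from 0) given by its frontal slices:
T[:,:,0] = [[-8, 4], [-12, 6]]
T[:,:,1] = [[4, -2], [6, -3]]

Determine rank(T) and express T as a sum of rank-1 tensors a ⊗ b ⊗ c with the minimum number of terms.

Lower bound: T ≠ 0 (e.g. T[0,0,0] = -8), so rank(T) ≥ 1.
Upper bound: if T = a ⊗ b ⊗ c then every fibre of T is a multiple of the corresponding factor, so read the factors off the fibres through the nonzero entry T[0,0,0] = -8.
The mode-1 fibre T[:,0,0] = [-8, -12] gives a = [2, 3] (primitive direction); the mode-2 fibre T[0,:,0] = [-8, 4] gives b = [2, -1]; then c[k] = T[0,0,k] / (a[0]·b[0]) = [-8, 4] / 4 = [-2, 1].
Expanding [2, 3] ⊗ [2, -1] ⊗ [-2, 1] reproduces all 8 entries of T, so T = [2, 3] ⊗ [2, -1] ⊗ [-2, 1] and rank(T) ≤ 1.
These bounds meet, so rank(T) = 1.
Check entry T[1,1,0] = 6: (3)·(-1)·(-2) = 6.

rank(T) = 1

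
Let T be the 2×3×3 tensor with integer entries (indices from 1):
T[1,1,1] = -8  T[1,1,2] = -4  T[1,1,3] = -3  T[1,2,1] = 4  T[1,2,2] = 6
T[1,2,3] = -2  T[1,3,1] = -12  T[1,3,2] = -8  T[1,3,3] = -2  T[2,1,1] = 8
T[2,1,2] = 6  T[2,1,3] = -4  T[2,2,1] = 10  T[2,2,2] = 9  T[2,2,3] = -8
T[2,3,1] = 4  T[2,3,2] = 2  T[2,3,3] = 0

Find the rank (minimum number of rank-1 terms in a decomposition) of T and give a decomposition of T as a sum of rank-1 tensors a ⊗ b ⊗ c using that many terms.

Lower bound: in the mode-3 unfolding of T (rows indexed by k, columns by (i,j)) the 3×3 minor on rows k ∈ {1, 2, 3}, columns (i,j) ∈ {(1,1), (1,2), (1,3)} is det [[-8, 4, -12], [-4, 6, -8], [-3, -2, -2]] = -24 ≠ 0, so that unfolding has rank ≥ 3 and hence rank(T) ≥ 3 (CP rank is at least every unfolding rank, though it can be larger).
Upper bound: T is a sum of 3 rank-1 terms, T = [1, 0] ⊗ [1, -2, 2] ⊗ [-2, -2, -1] + [1, 2] ⊗ [1, 2, 0] ⊗ [2, 2, -2] + [2, -1] ⊗ [2, 1, 2] ⊗ [-2, -1, 0] (written with every a and b primitive with positive leading entry and the scale carried by c; CP decompositions are not unique, and this one is verified by expanding entrywise), so rank(T) ≤ 3.
These bounds meet, so rank(T) = 3.

rank(T) = 3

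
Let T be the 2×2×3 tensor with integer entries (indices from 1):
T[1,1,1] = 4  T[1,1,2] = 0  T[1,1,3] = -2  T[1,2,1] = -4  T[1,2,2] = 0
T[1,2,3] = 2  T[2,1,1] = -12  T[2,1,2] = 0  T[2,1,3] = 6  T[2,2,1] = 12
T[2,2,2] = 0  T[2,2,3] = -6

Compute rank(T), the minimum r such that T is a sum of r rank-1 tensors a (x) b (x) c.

Lower bound: T ≠ 0 (e.g. T[1,1,1] = 4), so rank(T) ≥ 1.
Upper bound: if T = a (x) b (x) c then every fibre of T is a multiple of the corresponding factor, so read the factors off the fibres through the nonzero entry T[1,1,1] = 4.
The mode-1 fibre T[:,1,1] = [4, -12] gives a = [1, -3] (primitive direction); the mode-2 fibre T[1,:,1] = [4, -4] gives b = [1, -1]; then c[k] = T[1,1,k] / (a[1]·b[1]) = [4, 0, -2] / 1 = [4, 0, -2].
Expanding [1, -3] (x) [1, -1] (x) [4, 0, -2] reproduces all 12 entries of T, so T = [1, -3] (x) [1, -1] (x) [4, 0, -2] and rank(T) ≤ 1.
These bounds meet, so rank(T) = 1.
Check entry T[1,1,3] = -2: (1)·(1)·(-2) = -2.

1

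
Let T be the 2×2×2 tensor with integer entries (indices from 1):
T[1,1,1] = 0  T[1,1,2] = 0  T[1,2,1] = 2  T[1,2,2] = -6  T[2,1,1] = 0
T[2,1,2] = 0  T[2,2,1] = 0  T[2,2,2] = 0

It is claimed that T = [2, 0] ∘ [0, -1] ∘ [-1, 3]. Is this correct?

Reconstruct entrywise from the claimed factors. For example, T[2,2,2] = 0 and Σₗ aₗ[2]bₗ[2]cₗ[2] = (0)·(-1)·(3) = 0; checking all 8 entries, every one matches. The claim holds.

Yes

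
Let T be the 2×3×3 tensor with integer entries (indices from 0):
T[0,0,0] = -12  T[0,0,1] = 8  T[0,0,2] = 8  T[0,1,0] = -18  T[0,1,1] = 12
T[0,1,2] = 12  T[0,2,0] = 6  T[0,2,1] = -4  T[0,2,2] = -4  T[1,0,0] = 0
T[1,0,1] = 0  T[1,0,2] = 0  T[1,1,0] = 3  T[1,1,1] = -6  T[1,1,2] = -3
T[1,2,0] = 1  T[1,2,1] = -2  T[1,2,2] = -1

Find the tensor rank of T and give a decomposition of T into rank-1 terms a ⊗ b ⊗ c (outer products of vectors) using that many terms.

Lower bound: in the mode-2 unfolding of T (rows indexed by j, columns by (i,k)) the 2×2 minor on rows j ∈ {0, 1}, columns (i,k) ∈ {(0,0), (1,0)} is det [[-12, 0], [-18, 3]] = -36 ≠ 0, so that unfolding has rank ≥ 2 and hence rank(T) ≥ 2 (CP rank is at least every unfolding rank, though it can be larger).
Upper bound: with S_k = T[:,:,k], the two rank-1 terms a₁b₁ᵀ, a₂b₂ᵀ are the rank-1 members of the pencil x·S₀ + y·S₁.
The 2×2 minor of x·S₀ + y·S₁ on rows {0,1}, columns {0,1} is −36·x² + 96·xy − 48·y² = (-12)·(3·x − 2·y)(x − 2·y), vanishing at (x:y) = (2:3) and (2:1).
M₁ = 2·S₀ + 3·S₁ = [[0, 0, 0], [0, -12, -4]] = (-4)·[0, 1][0, 3, 1]ᵀ and M₂ = 2·S₀ + S₁ = [[-16, -24, 8], [0, 0, 0]] = (-8)·[1, 0][2, 3, -1]ᵀ, so take a₁ = [0, 1], b₁ = [0, 3, 1], a₂ = [1, 0], b₂ = [2, 3, -1].
Each slice is an integer combination of E₁ = a₁b₁ᵀ and E₂ = a₂b₂ᵀ: S₀ = E₁ − 6·E₂, S₁ = −2·E₁ + 4·E₂, S₂ = −E₁ + 4·E₂; reading off coefficients, c₁ = [1, -2, -1] and c₂ = [-6, 4, 4].
Hence T = [0, 1] ⊗ [0, 3, 1] ⊗ [1, -2, -1] + [1, 0] ⊗ [2, 3, -1] ⊗ [-6, 4, 4], so rank(T) ≤ 2.
These bounds meet, so rank(T) = 2.

rank(T) = 2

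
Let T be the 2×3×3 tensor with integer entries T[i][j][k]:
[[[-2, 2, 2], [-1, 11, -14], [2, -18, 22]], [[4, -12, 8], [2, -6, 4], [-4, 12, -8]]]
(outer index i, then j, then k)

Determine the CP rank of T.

Lower bound: the mode-2 unfolding of T (rows indexed by j, columns by (i,k) = (0,0), (0,1), (0,2), (1,0), (1,1), (1,2)) is [[-2, 2, 2, 4, -12, 8], [-1, 11, -14, 2, -6, 4], [2, -18, 22, -4, 12, -8]].
There the 2×2 minor on rows j ∈ {0, 1}, columns (i,k) ∈ {(0,0), (0,1)} is det [[-2, 2], [-1, 11]] = -20 ≠ 0, so this unfolding has rank ≥ 2; CP rank is at least every unfolding rank, so rank(T) ≥ 2. (Unfolding ranks only ever bound the CP rank from below — rank(T) can be strictly larger than all of them — so the matching upper bound has to come from an explicit 2-term decomposition.)
Upper bound — finding two terms. Write S_k = T[:,:,k] for the frontal slices: S₀ = [[-2, -1, 2], [4, 2, -4]], S₁ = [[2, 11, -18], [-12, -6, 12]], S₂ = [[2, -14, 22], [8, 4, -8]].
If T = a₁ ⊗ b₁ ⊗ c₁ + a₂ ⊗ b₂ ⊗ c₂ then each S_k = c₁[k]·a₁b₁ᵀ + c₂[k]·a₂b₂ᵀ. S₀ and S₁ are linearly independent, so a₁b₁ᵀ and a₂b₂ᵀ must span the same plane of matrices: they are the rank-1 matrices of the form x·S₀ + y·S₁.
The 2×2 minor of x·S₀ + y·S₁ on rows {0,1}, columns {0,1} is −40·xy + 120·y² = (-40)·(x − 3·y)(y), vanishing at (x:y) = (3:1) and (1:0).
M₁ = 3·S₀ + S₁ = [[-4, 8, -12], [0, 0, 0]] = (-4)·(1, 0)(1, -2, 3)ᵀ and M₂ = S₀ = [[-2, -1, 2], [4, 2, -4]] = −(1, -2)(2, 1, -2)ᵀ, so take a₁ = (1, 0), b₁ = (1, -2, 3), a₂ = (1, -2), b₂ = (2, 1, -2).
Each slice is an integer combination of E₁ = a₁b₁ᵀ and E₂ = a₂b₂ᵀ: S₀ = −E₂, S₁ = −4·E₁ + 3·E₂, S₂ = 6·E₁ − 2·E₂; reading off coefficients, c₁ = (0, -4, 6) and c₂ = (-1, 3, -2).
Hence T = (1, 0) ⊗ (1, -2, 3) ⊗ (0, -4, 6) + (1, -2) ⊗ (2, 1, -2) ⊗ (-1, 3, -2), so rank(T) ≤ 2.
These bounds meet, so rank(T) = 2.

2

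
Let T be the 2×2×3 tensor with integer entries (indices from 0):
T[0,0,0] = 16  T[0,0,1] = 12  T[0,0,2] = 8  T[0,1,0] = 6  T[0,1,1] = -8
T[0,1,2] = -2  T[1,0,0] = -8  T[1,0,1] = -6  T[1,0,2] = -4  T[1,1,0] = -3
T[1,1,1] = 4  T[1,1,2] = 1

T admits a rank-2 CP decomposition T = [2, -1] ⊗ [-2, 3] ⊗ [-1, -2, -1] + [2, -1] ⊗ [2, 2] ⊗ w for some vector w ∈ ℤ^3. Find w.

Subtract the known terms from T to get the rank-1 residual R = [2, -1] ⊗ [2, 2] ⊗ w, so R[i,j,k] = a[i]·b[j]·w[k]. Pick indices with nonzero a[0]·b[0] = (2)·(2) = 4. Only the fibre through (0,0,·) is needed: R[0,0,:] = T[0,0,:] − Σₗ aₗ[0]bₗ[0]cₗ = [16, 12, 8] − (2)·(-2)·[-1, -2, -1] = [12, 4, 4]. Then w[k] = R[0,0,k] / 4 for each k, giving w = [12, 4, 4] / 4 = [3, 1, 1].

w = [3, 1, 1]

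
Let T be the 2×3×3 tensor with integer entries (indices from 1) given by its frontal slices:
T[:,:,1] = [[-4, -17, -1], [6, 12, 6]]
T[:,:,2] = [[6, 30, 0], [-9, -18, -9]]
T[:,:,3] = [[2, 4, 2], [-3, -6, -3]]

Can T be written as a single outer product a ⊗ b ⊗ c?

No

The mode-1 unfolding of T (rows indexed by i, columns by (j,k) = (1,1), (1,2), (1,3), (2,1), (2,2), (2,3), (3,1), (3,2), (3,3)) is [[-4, 6, 2, -17, 30, 4, -1, 0, 2], [6, -9, -3, 12, -18, -6, 6, -9, -3]].
There the 2×2 minor on rows i ∈ {1, 2}, columns (j,k) ∈ {(1,1), (2,1)} is det [[-4, -17], [6, 12]] = 54 ≠ 0, so this unfolding has rank ≥ 2; CP rank is at least every unfolding rank, so rank(T) ≥ 2.
In particular rank(T) ≥ 2 > 1, so T is not rank-1.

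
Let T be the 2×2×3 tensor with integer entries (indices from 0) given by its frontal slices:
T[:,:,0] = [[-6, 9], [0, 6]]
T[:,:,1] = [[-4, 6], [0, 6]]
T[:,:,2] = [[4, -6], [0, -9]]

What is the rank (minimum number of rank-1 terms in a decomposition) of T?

Lower bound: the mode-1 unfolding of T (rows indexed by i, columns by (j,k) = (0,0), (0,1), (0,2), (1,0), (1,1), (1,2)) is [[-6, -4, 4, 9, 6, -6], [0, 0, 0, 6, 6, -9]].
There the 2×2 minor on rows i ∈ {0, 1}, columns (j,k) ∈ {(0,0), (1,0)} is det [[-6, 9], [0, 6]] = -36 ≠ 0, so this unfolding has rank ≥ 2; CP rank is at least every unfolding rank, so rank(T) ≥ 2. (Flattening ranks never certify an upper bound on CP rank; for that we must actually write T with 2 rank-1 terms.)
Upper bound — finding two terms. Write S_k = T[:,:,k] for the frontal slices: S₀ = [[-6, 9], [0, 6]], S₁ = [[-4, 6], [0, 6]], S₂ = [[4, -6], [0, -9]].
If T = a₁ ∘ b₁ ∘ c₁ + a₂ ∘ b₂ ∘ c₂ then each S_k = c₁[k]·a₁b₁ᵀ + c₂[k]·a₂b₂ᵀ. S₀ and S₁ are linearly independent, so a₁b₁ᵀ and a₂b₂ᵀ must span the same plane of matrices: they are the rank-1 matrices of the form x·S₀ + y·S₁.
det(x·S₀ + y·S₁) is −36·x² − 60·xy − 24·y² = (-12)·(3·x + 2·y)(x + y), vanishing at (x:y) = (2:-3) and (1:-1).
M₁ = 2·S₀ − 3·S₁ = [[0, 0], [0, -6]] = (-6)·[0, 1][0, 1]ᵀ and M₂ = S₀ − S₁ = [[-2, 3], [0, 0]] = −[1, 0][2, -3]ᵀ, so take a₁ = [0, 1], b₁ = [0, 1], a₂ = [1, 0], b₂ = [2, -3].
Each slice is an integer combination of E₁ = a₁b₁ᵀ and E₂ = a₂b₂ᵀ: S₀ = 6·E₁ − 3·E₂, S₁ = 6·E₁ − 2·E₂, S₂ = −9·E₁ + 2·E₂; reading off coefficients, c₁ = [6, 6, -9] and c₂ = [-3, -2, 2].
Hence T = [0, 1] ∘ [0, 1] ∘ [6, 6, -9] + [1, 0] ∘ [2, -3] ∘ [-3, -2, 2], so rank(T) ≤ 2.
These bounds meet, so rank(T) = 2.

2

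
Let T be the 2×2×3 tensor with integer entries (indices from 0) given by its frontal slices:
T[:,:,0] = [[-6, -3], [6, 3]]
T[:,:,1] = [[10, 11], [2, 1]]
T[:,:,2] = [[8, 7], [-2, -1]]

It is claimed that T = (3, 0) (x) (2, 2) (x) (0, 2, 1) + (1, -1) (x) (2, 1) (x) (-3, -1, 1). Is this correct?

Reconstruct entrywise from the claimed factors. For example, T[0,0,0] = -6 and Σₗ aₗ[0]bₗ[0]cₗ[0] = (3)·(2)·(0) + (1)·(2)·(-3) = -6; checking all 12 entries, every one matches. The claim holds.

Yes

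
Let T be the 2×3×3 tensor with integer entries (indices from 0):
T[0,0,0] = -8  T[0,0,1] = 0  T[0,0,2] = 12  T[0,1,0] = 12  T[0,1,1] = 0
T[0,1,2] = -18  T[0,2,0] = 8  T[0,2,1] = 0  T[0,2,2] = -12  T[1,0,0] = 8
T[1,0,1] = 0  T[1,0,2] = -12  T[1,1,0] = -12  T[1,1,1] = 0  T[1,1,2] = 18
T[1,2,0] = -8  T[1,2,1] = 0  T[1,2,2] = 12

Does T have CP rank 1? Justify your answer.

Yes

If T = a ∘ b ∘ c then every fibre of T is a multiple of the corresponding factor, so read the factors off the fibres through the nonzero entry T[0,0,0] = -8.
The mode-1 fibre T[:,0,0] = [-8, 8] gives a = (1, -1) (primitive direction); the mode-2 fibre T[0,:,0] = [-8, 12, 8] gives b = (2, -3, -2); then c[k] = T[0,0,k] / (a[0]·b[0]) = [-8, 0, 12] / 2 = (-4, 0, 6).
Expanding (1, -1) ∘ (2, -3, -2) ∘ (-4, 0, 6) reproduces all 18 entries of T, so T = (1, -1) ∘ (2, -3, -2) ∘ (-4, 0, 6) and rank(T) ≤ 1.
Equivalently every frontal slice T[:,:,k] is c[k] times the rank-1 matrix (1, -1) ∘ (2, -3, -2). So T has rank 1 (it is nonzero).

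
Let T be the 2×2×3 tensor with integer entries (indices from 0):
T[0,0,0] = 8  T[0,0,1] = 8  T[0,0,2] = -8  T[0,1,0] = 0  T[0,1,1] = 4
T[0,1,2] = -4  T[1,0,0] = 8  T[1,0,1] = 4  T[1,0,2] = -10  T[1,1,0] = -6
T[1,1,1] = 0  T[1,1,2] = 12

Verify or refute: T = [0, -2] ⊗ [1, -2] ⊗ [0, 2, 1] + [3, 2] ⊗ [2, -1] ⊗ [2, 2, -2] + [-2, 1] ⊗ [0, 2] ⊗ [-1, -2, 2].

No

Reconstruct entry (0,0,0) from the claimed factors: Σₗ aₗ[0]bₗ[0]cₗ[0] = (0)·(1)·(0) + (3)·(2)·(2) + (-2)·(0)·(-1) = 12, but T[0,0,0] = 8. The claim is false.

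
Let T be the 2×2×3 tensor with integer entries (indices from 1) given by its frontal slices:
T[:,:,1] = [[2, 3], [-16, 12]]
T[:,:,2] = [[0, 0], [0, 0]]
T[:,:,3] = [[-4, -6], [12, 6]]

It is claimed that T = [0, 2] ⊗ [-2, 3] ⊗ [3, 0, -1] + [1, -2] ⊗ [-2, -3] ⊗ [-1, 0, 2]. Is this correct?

Reconstruct entrywise from the claimed factors. For example, T[1,1,1] = 2 and Σₗ aₗ[1]bₗ[1]cₗ[1] = (0)·(-2)·(3) + (1)·(-2)·(-1) = 2; checking all 12 entries, every one matches. The claim holds.

Yes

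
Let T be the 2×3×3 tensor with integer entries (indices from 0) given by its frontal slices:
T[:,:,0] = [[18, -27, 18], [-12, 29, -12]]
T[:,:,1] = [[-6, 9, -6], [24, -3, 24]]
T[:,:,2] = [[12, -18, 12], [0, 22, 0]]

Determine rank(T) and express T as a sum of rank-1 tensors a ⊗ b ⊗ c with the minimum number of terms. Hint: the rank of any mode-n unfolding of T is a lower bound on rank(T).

rank(T) = 2

Lower bound: in the mode-1 unfolding of T (rows indexed by i, columns by (j,k)) the 2×2 minor on rows i ∈ {0, 1}, columns (j,k) ∈ {(0,0), (0,1)} is det [[18, -6], [-12, 24]] = 360 ≠ 0, so that unfolding has rank ≥ 2 and hence rank(T) ≥ 2 (CP rank is at least every unfolding rank, though it can be larger).
Upper bound: with S_k = T[:,:,k], the two rank-1 terms a₁b₁ᵀ, a₂b₂ᵀ are the rank-1 members of the pencil x·S₀ + y·S₁.
The 2×2 minor of x·S₀ + y·S₁ on rows {0,1}, columns {0,1} is 198·x² + 528·xy − 198·y² = 66·(x + 3·y)(3·x − y), vanishing at (x:y) = (3:-1) and (1:3).
M₁ = 3·S₀ − S₁ = [[60, -90, 60], [-60, 90, -60]] = 30·(1, -1)(2, -3, 2)ᵀ and M₂ = S₀ + 3·S₁ = [[0, 0, 0], [60, 20, 60]] = 20·(0, 1)(3, 1, 3)ᵀ, so take a₁ = (1, -1), b₁ = (2, -3, 2), a₂ = (0, 1), b₂ = (3, 1, 3).
Each slice is an integer combination of E₁ = a₁b₁ᵀ and E₂ = a₂b₂ᵀ: S₀ = 9·E₁ + 2·E₂, S₁ = −3·E₁ + 6·E₂, S₂ = 6·E₁ + 4·E₂; reading off coefficients, c₁ = (9, -3, 6) and c₂ = (2, 6, 4).
Hence T = (1, -1) ⊗ (2, -3, 2) ⊗ (9, -3, 6) + (0, 1) ⊗ (3, 1, 3) ⊗ (2, 6, 4), so rank(T) ≤ 2.
These bounds meet, so rank(T) = 2.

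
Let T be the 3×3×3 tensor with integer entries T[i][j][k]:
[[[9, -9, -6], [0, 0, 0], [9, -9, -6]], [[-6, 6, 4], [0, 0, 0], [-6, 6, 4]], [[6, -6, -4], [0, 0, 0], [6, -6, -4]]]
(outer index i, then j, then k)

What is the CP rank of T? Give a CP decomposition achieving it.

Lower bound: T ≠ 0 (e.g. T[0,0,0] = 9), so rank(T) ≥ 1.
Upper bound: the mode-1 fibre T[:,0,0] = [9, -6, 6] gives a = (3, -2, 2) (primitive direction); the mode-2 fibre T[0,:,0] = [9, 0, 9] gives b = (1, 0, 1); then c[k] = T[0,0,k] / (a[0]·b[0]) = [9, -9, -6] / 3 = (3, -3, -2).
Expanding (3, -2, 2) (x) (1, 0, 1) (x) (3, -3, -2) reproduces all 27 entries of T, so T = (3, -2, 2) (x) (1, 0, 1) (x) (3, -3, -2) and rank(T) ≤ 1.
These bounds meet, so rank(T) = 1.

rank(T) = 1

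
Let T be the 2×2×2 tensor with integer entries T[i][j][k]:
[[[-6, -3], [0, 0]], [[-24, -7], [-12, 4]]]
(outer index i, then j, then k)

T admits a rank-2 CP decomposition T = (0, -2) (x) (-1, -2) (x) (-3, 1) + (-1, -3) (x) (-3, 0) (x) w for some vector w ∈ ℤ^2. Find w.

w = (-2, -1)

Subtract the known terms from T to get the rank-1 residual R = (-1, -3) (x) (-3, 0) (x) w, so R[i,j,k] = a[i]·b[j]·w[k]. Pick indices with nonzero a[0]·b[0] = (-1)·(-3) = 3. Only the fibre through (0,0,·) is needed: R[0,0,:] = T[0,0,:] − Σₗ aₗ[0]bₗ[0]cₗ = [-6, -3] − (0)·(-1)·(-3, 1) = [-6, -3]. Then w[k] = R[0,0,k] / 3 for each k, giving w = [-6, -3] / 3 = (-2, -1).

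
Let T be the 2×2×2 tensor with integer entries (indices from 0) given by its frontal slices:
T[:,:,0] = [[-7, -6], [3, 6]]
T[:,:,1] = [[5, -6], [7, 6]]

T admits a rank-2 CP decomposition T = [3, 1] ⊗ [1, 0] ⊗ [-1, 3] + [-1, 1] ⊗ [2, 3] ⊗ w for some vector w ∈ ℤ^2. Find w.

Subtract the known terms from T to get the rank-1 residual R = [-1, 1] ⊗ [2, 3] ⊗ w, so R[i,j,k] = a[i]·b[j]·w[k]. Pick indices with nonzero a[0]·b[0] = (-1)·(2) = -2. Only the fibre through (0,0,·) is needed: R[0,0,:] = T[0,0,:] − Σₗ aₗ[0]bₗ[0]cₗ = [-7, 5] − (3)·(1)·[-1, 3] = [-4, -4]. Then w[k] = R[0,0,k] / -2 for each k, giving w = [-4, -4] / -2 = [2, 2].

w = [2, 2]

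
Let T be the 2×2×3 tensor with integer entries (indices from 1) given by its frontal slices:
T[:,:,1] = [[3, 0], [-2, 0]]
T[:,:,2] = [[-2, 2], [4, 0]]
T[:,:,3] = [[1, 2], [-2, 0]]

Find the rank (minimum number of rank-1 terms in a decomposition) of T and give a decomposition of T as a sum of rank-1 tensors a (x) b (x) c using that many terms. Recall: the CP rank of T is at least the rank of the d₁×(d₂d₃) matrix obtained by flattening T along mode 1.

Lower bound: the mode-3 unfolding of T (rows indexed by k, columns by (i,j) = (1,1), (1,2), (2,1), (2,2)) is [[3, 0, -2, 0], [-2, 2, 4, 0], [1, 2, -2, 0]].
There the 3×3 minor on rows k ∈ {1, 2, 3}, columns (i,j) ∈ {(1,1), (1,2), (2,1)} is det [[3, 0, -2], [-2, 2, 4], [1, 2, -2]] = -24 ≠ 0, so this unfolding has rank ≥ 3; CP rank is at least every unfolding rank, so rank(T) ≥ 3. (This is only a lower bound: in general the CP rank may exceed every unfolding rank, so we still need to exhibit 3 rank-1 terms summing to T.)
Upper bound: T is a sum of 3 rank-1 terms, T = [1, -2] (x) [1, 0] (x) [1, -2, 1] + [1, 0] (x) [1, -1] (x) [0, -2, -2] + [1, 0] (x) [1, 0] (x) [2, 2, 2] (written with every a and b primitive with positive leading entry and the scale carried by c; CP decompositions are not unique, and this one is verified by expanding entrywise), so rank(T) ≤ 3.
These bounds meet, so rank(T) = 3.
Check entry T[2,1,1] = -2: (-2)·(1)·(1) + (0)·(1)·(0) + (0)·(1)·(2) = -2.

rank(T) = 3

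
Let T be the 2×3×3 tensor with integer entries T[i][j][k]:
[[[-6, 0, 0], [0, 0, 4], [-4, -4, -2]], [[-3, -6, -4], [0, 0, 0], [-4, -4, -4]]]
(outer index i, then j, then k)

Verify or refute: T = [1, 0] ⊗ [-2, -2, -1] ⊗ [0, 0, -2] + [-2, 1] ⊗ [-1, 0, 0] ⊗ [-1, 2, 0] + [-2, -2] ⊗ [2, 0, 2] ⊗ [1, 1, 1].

Yes

Reconstruct entrywise from the claimed factors. For example, T[1,0,0] = -3 and Σₗ aₗ[1]bₗ[0]cₗ[0] = (0)·(-2)·(0) + (1)·(-1)·(-1) + (-2)·(2)·(1) = -3; checking all 18 entries, every one matches. The claim holds.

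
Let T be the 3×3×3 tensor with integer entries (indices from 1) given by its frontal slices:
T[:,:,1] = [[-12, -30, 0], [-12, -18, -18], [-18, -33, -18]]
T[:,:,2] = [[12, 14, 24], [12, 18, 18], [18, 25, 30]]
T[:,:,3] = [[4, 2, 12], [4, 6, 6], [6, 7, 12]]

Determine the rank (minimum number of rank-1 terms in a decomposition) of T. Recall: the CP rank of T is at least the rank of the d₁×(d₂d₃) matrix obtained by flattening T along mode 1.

2

Lower bound: the mode-2 unfolding of T (rows indexed by j, columns by (i,k) = (1,1), (1,2), (1,3), (2,1), (2,2), (2,3), (3,1), (3,2), (3,3)) is [[-12, 12, 4, -12, 12, 4, -18, 18, 6], [-30, 14, 2, -18, 18, 6, -33, 25, 7], [0, 24, 12, -18, 18, 6, -18, 30, 12]].
There the 2×2 minor on rows j ∈ {1, 2}, columns (i,k) ∈ {(1,1), (1,2)} is det [[-12, 12], [-30, 14]] = 192 ≠ 0, so this unfolding has rank ≥ 2; CP rank is at least every unfolding rank, so rank(T) ≥ 2. (This is only a lower bound: in general the CP rank may exceed every unfolding rank, so we still need to exhibit 2 rank-1 terms summing to T.)
Upper bound — finding two terms. Write S_k = T[:,:,k] for the frontal slices: S₁ = [[-12, -30, 0], [-12, -18, -18], [-18, -33, -18]], S₂ = [[12, 14, 24], [12, 18, 18], [18, 25, 30]], S₃ = [[4, 2, 12], [4, 6, 6], [6, 7, 12]].
If T = a₁ ⊗ b₁ ⊗ c₁ + a₂ ⊗ b₂ ⊗ c₂ then each S_k = c₁[k]·a₁b₁ᵀ + c₂[k]·a₂b₂ᵀ. S₁ and S₂ are linearly independent, so a₁b₁ᵀ and a₂b₂ᵀ must span the same plane of matrices: they are the rank-1 matrices of the form x·S₁ + y·S₂.
The 2×2 minor of x·S₁ + y·S₂ on rows {1,2}, columns {1,2} is −144·x² + 96·xy + 48·y² = (-48)·(x − y)(3·x + y), vanishing at (x:y) = (1:1) and (1:-3).
M₁ = S₁ + S₂ = [[0, -16, 24], [0, 0, 0], [0, -8, 12]] = (-4)·[2, 0, 1][0, 2, -3]ᵀ and M₂ = S₁ − 3·S₂ = [[-48, -72, -72], [-48, -72, -72], [-72, -108, -108]] = (-12)·[2, 2, 3][2, 3, 3]ᵀ, so take a₁ = [2, 0, 1], b₁ = [0, 2, -3], a₂ = [2, 2, 3], b₂ = [2, 3, 3].
Each slice is an integer combination of E₁ = a₁b₁ᵀ and E₂ = a₂b₂ᵀ: S₁ = −3·E₁ − 3·E₂, S₂ = −E₁ + 3·E₂, S₃ = −E₁ + E₂; reading off coefficients, c₁ = [-3, -1, -1] and c₂ = [-3, 3, 1].
Hence T = [2, 0, 1] ⊗ [0, 2, -3] ⊗ [-3, -1, -1] + [2, 2, 3] ⊗ [2, 3, 3] ⊗ [-3, 3, 1], so rank(T) ≤ 2.
These bounds meet, so rank(T) = 2.
Check entry T[1,1,1] = -12: (2)·(0)·(-3) + (2)·(2)·(-3) = -12.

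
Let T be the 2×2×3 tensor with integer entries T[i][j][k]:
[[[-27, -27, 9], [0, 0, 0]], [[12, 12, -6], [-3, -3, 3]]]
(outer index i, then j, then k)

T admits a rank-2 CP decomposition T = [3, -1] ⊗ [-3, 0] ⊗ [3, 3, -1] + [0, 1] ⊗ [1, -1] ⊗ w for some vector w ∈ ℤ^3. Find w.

w = [3, 3, -3]

Subtract the known terms from T to get the rank-1 residual R = [0, 1] ⊗ [1, -1] ⊗ w, so R[i,j,k] = a[i]·b[j]·w[k]. Pick indices with nonzero a[1]·b[0] = (1)·(1) = 1. Only the fibre through (1,0,·) is needed: R[1,0,:] = T[1,0,:] − Σₗ aₗ[1]bₗ[0]cₗ = [12, 12, -6] − (-1)·(-3)·[3, 3, -1] = [3, 3, -3]. Then w[k] = R[1,0,k] / 1 for each k, giving w = [3, 3, -3] / 1 = [3, 3, -3].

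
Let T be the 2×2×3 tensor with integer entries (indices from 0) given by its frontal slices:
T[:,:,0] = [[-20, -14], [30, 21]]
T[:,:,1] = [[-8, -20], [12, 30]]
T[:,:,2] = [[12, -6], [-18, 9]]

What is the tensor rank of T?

2

Lower bound: in the mode-3 unfolding of T (rows indexed by k, columns by (i,j)) the 2×2 minor on rows k ∈ {0, 1}, columns (i,j) ∈ {(0,0), (0,1)} is det [[-20, -14], [-8, -20]] = 288 ≠ 0, so that unfolding has rank ≥ 2 and hence rank(T) ≥ 2 (CP rank is at least every unfolding rank, though it can be larger).
Upper bound: T[i,:,:] = a[i]·M for every slice, with a = [2, -3] and M = [[-10, -4, 6], [-7, -10, -3]] (rows j, columns k).
Splitting M by its rows (j = 0, 1), M = [1, 0][-10, -4, 6]ᵀ + [0, 1][-7, -10, -3]ᵀ.
Hence T = [2, -3] ⊗ [1, 0] ⊗ [-10, -4, 6] + [2, -3] ⊗ [0, 1] ⊗ [-7, -10, -3], so rank(T) ≤ 2.
These bounds meet, so rank(T) = 2.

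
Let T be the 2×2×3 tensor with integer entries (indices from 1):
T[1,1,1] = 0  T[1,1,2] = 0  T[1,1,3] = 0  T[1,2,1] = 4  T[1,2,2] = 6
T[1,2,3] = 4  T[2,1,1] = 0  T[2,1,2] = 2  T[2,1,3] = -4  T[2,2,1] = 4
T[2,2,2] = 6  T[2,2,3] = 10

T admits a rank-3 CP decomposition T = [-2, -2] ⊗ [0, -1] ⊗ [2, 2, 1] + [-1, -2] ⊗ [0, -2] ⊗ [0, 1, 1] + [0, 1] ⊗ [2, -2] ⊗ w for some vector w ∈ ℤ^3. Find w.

w = [0, 1, -2]

Subtract the known terms from T to get the rank-1 residual R = [0, 1] ⊗ [2, -2] ⊗ w, so R[i,j,k] = a[i]·b[j]·w[k]. Pick indices with nonzero a[2]·b[1] = (1)·(2) = 2. Only the fibre through (2,1,·) is needed: R[2,1,:] = T[2,1,:] − Σₗ aₗ[2]bₗ[1]cₗ = [0, 2, -4] − (-2)·(0)·[2, 2, 1] − (-2)·(0)·[0, 1, 1] = [0, 2, -4]. Then w[k] = R[2,1,k] / 2 for each k, giving w = [0, 2, -4] / 2 = [0, 1, -2].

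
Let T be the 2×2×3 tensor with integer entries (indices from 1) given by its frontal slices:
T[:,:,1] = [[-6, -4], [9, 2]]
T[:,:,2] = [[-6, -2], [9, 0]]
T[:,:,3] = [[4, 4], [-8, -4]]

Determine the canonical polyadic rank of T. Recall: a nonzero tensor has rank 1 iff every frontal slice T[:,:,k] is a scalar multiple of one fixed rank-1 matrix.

3

Lower bound: in the mode-3 unfolding of T (rows indexed by k, columns by (i,j)) the 3×3 minor on rows k ∈ {1, 2, 3}, columns (i,j) ∈ {(1,1), (1,2), (2,1)} is det [[-6, -4, 9], [-6, -2, 9], [4, 4, -8]] = 24 ≠ 0, so that unfolding has rank ≥ 3 and hence rank(T) ≥ 3 (CP rank is at least every unfolding rank, though it can be larger).
Upper bound: T is a sum of 3 rank-1 terms, T = [1, -2] ⊗ [1, 0] ⊗ [-4, -4, 4] + [1, -1] ⊗ [0, 1] ⊗ [0, 2, 4] + [2, -1] ⊗ [1, 2] ⊗ [-1, -1, 0] (written with every a and b primitive with positive leading entry and the scale carried by c; CP decompositions are not unique, and this one is verified by expanding entrywise), so rank(T) ≤ 3.
These bounds meet, so rank(T) = 3.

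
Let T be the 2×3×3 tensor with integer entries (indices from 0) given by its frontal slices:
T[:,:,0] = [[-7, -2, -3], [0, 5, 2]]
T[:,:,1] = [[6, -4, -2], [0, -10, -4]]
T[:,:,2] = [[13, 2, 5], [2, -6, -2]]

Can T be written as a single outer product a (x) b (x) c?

The mode-3 unfolding of T (rows indexed by k, columns by (i,j) = (0,0), (0,1), (0,2), (1,0), (1,1), (1,2)) is [[-7, -2, -3, 0, 5, 2], [6, -4, -2, 0, -10, -4], [13, 2, 5, 2, -6, -2]].
There the 3×3 minor on rows k ∈ {0, 1, 2}, columns (i,j) ∈ {(0,0), (0,1), (0,2)} is det [[-7, -2, -3], [6, -4, -2], [13, 2, 5]] = 32 ≠ 0, so this unfolding has rank ≥ 3; CP rank is at least every unfolding rank, so rank(T) ≥ 3.
In particular rank(T) ≥ 3 > 1, so T is not rank-1.

No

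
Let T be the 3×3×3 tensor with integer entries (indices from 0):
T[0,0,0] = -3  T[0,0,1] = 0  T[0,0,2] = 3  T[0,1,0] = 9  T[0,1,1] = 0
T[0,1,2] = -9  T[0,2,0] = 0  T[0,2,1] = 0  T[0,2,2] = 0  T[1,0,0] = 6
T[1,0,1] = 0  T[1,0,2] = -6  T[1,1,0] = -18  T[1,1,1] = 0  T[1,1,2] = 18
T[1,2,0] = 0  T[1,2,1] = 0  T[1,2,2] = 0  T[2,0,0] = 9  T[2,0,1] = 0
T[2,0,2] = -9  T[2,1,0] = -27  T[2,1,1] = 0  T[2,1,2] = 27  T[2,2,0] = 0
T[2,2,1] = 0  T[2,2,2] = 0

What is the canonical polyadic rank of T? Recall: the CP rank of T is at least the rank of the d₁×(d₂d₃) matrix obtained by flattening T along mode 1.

Lower bound: T ≠ 0 (e.g. T[0,0,0] = -3), so rank(T) ≥ 1.
Upper bound: if T = a ⊗ b ⊗ c then every fibre of T is a multiple of the corresponding factor, so read the factors off the fibres through the nonzero entry T[0,0,0] = -3.
The mode-1 fibre T[:,0,0] = [-3, 6, 9] gives a = (1, -2, -3) (primitive direction); the mode-2 fibre T[0,:,0] = [-3, 9, 0] gives b = (1, -3, 0); then c[k] = T[0,0,k] / (a[0]·b[0]) = [-3, 0, 3] / 1 = (-3, 0, 3).
Expanding (1, -2, -3) ⊗ (1, -3, 0) ⊗ (-3, 0, 3) reproduces all 27 entries of T, so T = (1, -2, -3) ⊗ (1, -3, 0) ⊗ (-3, 0, 3) and rank(T) ≤ 1.
These bounds meet, so rank(T) = 1.
Check entry T[0,1,0] = 9: (1)·(-3)·(-3) = 9.

1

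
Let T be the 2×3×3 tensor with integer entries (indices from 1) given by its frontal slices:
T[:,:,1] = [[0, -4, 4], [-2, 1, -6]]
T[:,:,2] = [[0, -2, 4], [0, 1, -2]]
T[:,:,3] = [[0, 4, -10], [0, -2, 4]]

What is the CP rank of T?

Lower bound: in the mode-3 unfolding of T (rows indexed by k, columns by (i,j)) the 3×3 minor on rows k ∈ {1, 2, 3}, columns (i,j) ∈ {(1,2), (1,3), (2,1)} is det [[-4, 4, -2], [-2, 4, 0], [4, -10, 0]] = -8 ≠ 0, so that unfolding has rank ≥ 3 and hence rank(T) ≥ 3 (CP rank is at least every unfolding rank, though it can be larger).
Upper bound: T is a sum of 3 rank-1 terms, T = [0, 1] ⊗ [2, 1, 2] ⊗ [-1, 0, 0] + [1, 0] ⊗ [0, 0, 1] ⊗ [-4, 0, -2] + [2, -1] ⊗ [0, 1, -2] ⊗ [-2, -1, 2] (one valid choice — decompositions are not unique — normalised so each a, b is primitive with positive first nonzero entry; check it by expanding all entries), so rank(T) ≤ 3.
These bounds meet, so rank(T) = 3.

3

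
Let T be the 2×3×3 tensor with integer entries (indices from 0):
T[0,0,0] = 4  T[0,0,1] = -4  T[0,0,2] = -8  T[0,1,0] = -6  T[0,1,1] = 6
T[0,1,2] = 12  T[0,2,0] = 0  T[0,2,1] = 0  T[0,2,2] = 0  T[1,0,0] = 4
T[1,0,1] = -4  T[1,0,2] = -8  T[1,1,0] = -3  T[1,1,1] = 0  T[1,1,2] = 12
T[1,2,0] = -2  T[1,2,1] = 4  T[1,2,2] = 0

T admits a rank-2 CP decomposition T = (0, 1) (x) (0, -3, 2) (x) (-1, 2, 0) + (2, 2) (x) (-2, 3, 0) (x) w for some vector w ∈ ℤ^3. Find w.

Subtract the known terms from T to get the rank-1 residual R = (2, 2) (x) (-2, 3, 0) (x) w, so R[i,j,k] = a[i]·b[j]·w[k]. Pick indices with nonzero a[0]·b[0] = (2)·(-2) = -4. Only the fibre through (0,0,·) is needed: R[0,0,:] = T[0,0,:] − Σₗ aₗ[0]bₗ[0]cₗ = [4, -4, -8] − (0)·(0)·(-1, 2, 0) = [4, -4, -8]. Then w[k] = R[0,0,k] / -4 for each k, giving w = [4, -4, -8] / -4 = (-1, 1, 2).

w = (-1, 1, 2)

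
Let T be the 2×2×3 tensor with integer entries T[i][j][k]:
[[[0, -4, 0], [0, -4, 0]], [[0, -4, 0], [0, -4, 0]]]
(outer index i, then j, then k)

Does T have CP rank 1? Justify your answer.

Yes

If T = a ⊗ b ⊗ c then every fibre of T is a multiple of the corresponding factor, so read the factors off the fibres through the nonzero entry T[0,0,1] = -4.
The mode-1 fibre T[:,0,1] = [-4, -4] gives a = [1, 1] (primitive direction); the mode-2 fibre T[0,:,1] = [-4, -4] gives b = [1, 1]; then c[k] = T[0,0,k] / (a[0]·b[0]) = [0, -4, 0] / 1 = [0, -4, 0].
Expanding [1, 1] ⊗ [1, 1] ⊗ [0, -4, 0] reproduces all 12 entries of T, so T = [1, 1] ⊗ [1, 1] ⊗ [0, -4, 0] and rank(T) ≤ 1.
Equivalently every frontal slice T[:,:,k] is c[k] times the rank-1 matrix [1, 1] ⊗ [1, 1]. So T has rank 1 (it is nonzero).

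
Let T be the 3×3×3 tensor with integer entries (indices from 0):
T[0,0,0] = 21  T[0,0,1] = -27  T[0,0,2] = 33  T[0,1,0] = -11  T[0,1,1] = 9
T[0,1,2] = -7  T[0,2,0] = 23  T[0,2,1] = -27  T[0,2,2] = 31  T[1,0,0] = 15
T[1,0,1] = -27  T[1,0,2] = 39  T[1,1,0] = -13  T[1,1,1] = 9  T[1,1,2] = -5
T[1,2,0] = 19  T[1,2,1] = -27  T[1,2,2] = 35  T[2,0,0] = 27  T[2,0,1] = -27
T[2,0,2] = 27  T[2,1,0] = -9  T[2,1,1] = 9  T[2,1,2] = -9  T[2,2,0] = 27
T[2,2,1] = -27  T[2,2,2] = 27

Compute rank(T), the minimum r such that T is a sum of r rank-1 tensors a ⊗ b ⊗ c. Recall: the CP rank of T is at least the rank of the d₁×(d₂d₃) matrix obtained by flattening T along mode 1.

Lower bound: the mode-3 unfolding of T (rows indexed by k, columns by (i,j) = (0,0), (0,1), (0,2), (1,0), (1,1), (1,2), (2,0), (2,1), (2,2)) is [[21, -11, 23, 15, -13, 19, 27, -9, 27], [-27, 9, -27, -27, 9, -27, -27, 9, -27], [33, -7, 31, 39, -5, 35, 27, -9, 27]].
There the 2×2 minor on rows k ∈ {0, 1}, columns (i,j) ∈ {(0,0), (0,1)} is det [[21, -11], [-27, 9]] = -108 ≠ 0, so this unfolding has rank ≥ 2; CP rank is at least every unfolding rank, so rank(T) ≥ 2. (Unfolding ranks only ever bound the CP rank from below — rank(T) can be strictly larger than all of them — so the matching upper bound has to come from an explicit 2-term decomposition.)
Upper bound — finding two terms. Write S_k = T[:,:,k] for the frontal slices: S₀ = [[21, -11, 23], [15, -13, 19], [27, -9, 27]], S₁ = [[-27, 9, -27], [-27, 9, -27], [-27, 9, -27]], S₂ = [[33, -7, 31], [39, -5, 35], [27, -9, 27]].
If T = a₁ ⊗ b₁ ⊗ c₁ + a₂ ⊗ b₂ ⊗ c₂ then each S_k = c₁[k]·a₁b₁ᵀ + c₂[k]·a₂b₂ᵀ. S₀ and S₁ are linearly independent, so a₁b₁ᵀ and a₂b₂ᵀ must span the same plane of matrices: they are the rank-1 matrices of the form x·S₀ + y·S₁.
The 2×2 minor of x·S₀ + y·S₁ on rows {0,1}, columns {0,1} is −108·x² + 108·xy = (-108)·(x − y)(x), vanishing at (x:y) = (1:1) and (0:1).
M₁ = S₀ + S₁ = [[-6, -2, -4], [-12, -4, -8], [0, 0, 0]] = (-2)·[1, 2, 0][3, 1, 2]ᵀ and M₂ = S₁ = [[-27, 9, -27], [-27, 9, -27], [-27, 9, -27]] = (-9)·[1, 1, 1][3, -1, 3]ᵀ, so take a₁ = [1, 2, 0], b₁ = [3, 1, 2], a₂ = [1, 1, 1], b₂ = [3, -1, 3].
Each slice is an integer combination of E₁ = a₁b₁ᵀ and E₂ = a₂b₂ᵀ: S₀ = −2·E₁ + 9·E₂, S₁ = −9·E₂, S₂ = 2·E₁ + 9·E₂; reading off coefficients, c₁ = [-2, 0, 2] and c₂ = [9, -9, 9].
Hence T = [1, 2, 0] ⊗ [3, 1, 2] ⊗ [-2, 0, 2] + [1, 1, 1] ⊗ [3, -1, 3] ⊗ [9, -9, 9], so rank(T) ≤ 2.
These bounds meet, so rank(T) = 2.

2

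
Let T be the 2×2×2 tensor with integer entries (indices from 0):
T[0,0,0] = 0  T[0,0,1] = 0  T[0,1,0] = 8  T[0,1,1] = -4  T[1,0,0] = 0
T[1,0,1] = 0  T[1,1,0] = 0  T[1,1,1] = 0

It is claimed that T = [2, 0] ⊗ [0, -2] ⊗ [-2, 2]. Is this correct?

Reconstruct entry (0,1,1) from the claimed factors: Σₗ aₗ[0]bₗ[1]cₗ[1] = (2)·(-2)·(2) = -8, but T[0,1,1] = -4. The claim is false.

No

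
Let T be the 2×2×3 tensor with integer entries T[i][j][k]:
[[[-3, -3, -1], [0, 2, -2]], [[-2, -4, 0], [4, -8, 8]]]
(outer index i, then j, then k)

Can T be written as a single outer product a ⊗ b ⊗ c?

No

The mode-3 unfolding of T (rows indexed by k, columns by (i,j) = (0,0), (0,1), (1,0), (1,1)) is [[-3, 0, -2, 4], [-3, 2, -4, -8], [-1, -2, 0, 8]].
There the 3×3 minor on rows k ∈ {0, 1, 2}, columns (i,j) ∈ {(0,0), (0,1), (1,0)} is det [[-3, 0, -2], [-3, 2, -4], [-1, -2, 0]] = 8 ≠ 0, so this unfolding has rank ≥ 3; CP rank is at least every unfolding rank, so rank(T) ≥ 3.
In particular rank(T) ≥ 3 > 1, so T is not rank-1.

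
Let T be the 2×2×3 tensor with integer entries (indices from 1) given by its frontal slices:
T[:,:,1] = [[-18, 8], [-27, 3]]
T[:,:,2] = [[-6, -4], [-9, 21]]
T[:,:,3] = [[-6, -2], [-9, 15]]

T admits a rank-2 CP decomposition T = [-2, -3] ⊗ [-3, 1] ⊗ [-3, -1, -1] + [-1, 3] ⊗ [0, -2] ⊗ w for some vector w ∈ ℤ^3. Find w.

Subtract the known terms from T to get the rank-1 residual R = [-1, 3] ⊗ [0, -2] ⊗ w, so R[i,j,k] = a[i]·b[j]·w[k]. Pick indices with nonzero a[1]·b[2] = (-1)·(-2) = 2. Only the fibre through (1,2,·) is needed: R[1,2,:] = T[1,2,:] − Σₗ aₗ[1]bₗ[2]cₗ = [8, -4, -2] − (-2)·(1)·[-3, -1, -1] = [2, -6, -4]. Then w[k] = R[1,2,k] / 2 for each k, giving w = [2, -6, -4] / 2 = [1, -3, -2].

w = [1, -3, -2]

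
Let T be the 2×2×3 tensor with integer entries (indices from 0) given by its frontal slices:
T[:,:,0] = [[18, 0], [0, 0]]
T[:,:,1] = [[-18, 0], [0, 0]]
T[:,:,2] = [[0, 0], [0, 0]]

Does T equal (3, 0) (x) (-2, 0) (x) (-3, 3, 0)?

Yes

Reconstruct entrywise from the claimed factors. For example, T[1,0,0] = 0 and Σₗ aₗ[1]bₗ[0]cₗ[0] = (0)·(-2)·(-3) = 0; checking all 12 entries, every one matches. The claim holds.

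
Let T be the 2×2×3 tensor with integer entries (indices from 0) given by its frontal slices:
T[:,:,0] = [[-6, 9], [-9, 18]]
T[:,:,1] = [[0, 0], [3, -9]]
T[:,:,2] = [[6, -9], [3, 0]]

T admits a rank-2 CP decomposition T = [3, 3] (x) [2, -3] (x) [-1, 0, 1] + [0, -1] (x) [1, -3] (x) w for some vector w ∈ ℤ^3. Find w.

w = [3, -3, 3]

Subtract the known terms from T to get the rank-1 residual R = [0, -1] (x) [1, -3] (x) w, so R[i,j,k] = a[i]·b[j]·w[k]. Pick indices with nonzero a[1]·b[0] = (-1)·(1) = -1. Only the fibre through (1,0,·) is needed: R[1,0,:] = T[1,0,:] − Σₗ aₗ[1]bₗ[0]cₗ = [-9, 3, 3] − (3)·(2)·[-1, 0, 1] = [-3, 3, -3]. Then w[k] = R[1,0,k] / -1 for each k, giving w = [-3, 3, -3] / -1 = [3, -3, 3].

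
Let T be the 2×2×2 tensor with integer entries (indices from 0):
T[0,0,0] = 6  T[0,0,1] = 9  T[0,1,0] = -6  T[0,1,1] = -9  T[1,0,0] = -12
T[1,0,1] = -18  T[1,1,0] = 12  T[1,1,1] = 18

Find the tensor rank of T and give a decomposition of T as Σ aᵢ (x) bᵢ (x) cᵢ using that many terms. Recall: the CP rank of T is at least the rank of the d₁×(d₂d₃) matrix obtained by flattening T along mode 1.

Lower bound: T ≠ 0 (e.g. T[0,0,0] = 6), so rank(T) ≥ 1.
Upper bound: if T = a (x) b (x) c then every fibre of T is a multiple of the corresponding factor, so read the factors off the fibres through the nonzero entry T[0,0,0] = 6.
The mode-1 fibre T[:,0,0] = [6, -12] gives a = (1, -2) (primitive direction); the mode-2 fibre T[0,:,0] = [6, -6] gives b = (1, -1); then c[k] = T[0,0,k] / (a[0]·b[0]) = [6, 9] / 1 = (6, 9).
Expanding (1, -2) (x) (1, -1) (x) (6, 9) reproduces all 8 entries of T, so T = (1, -2) (x) (1, -1) (x) (6, 9) and rank(T) ≤ 1.
These bounds meet, so rank(T) = 1.

rank(T) = 1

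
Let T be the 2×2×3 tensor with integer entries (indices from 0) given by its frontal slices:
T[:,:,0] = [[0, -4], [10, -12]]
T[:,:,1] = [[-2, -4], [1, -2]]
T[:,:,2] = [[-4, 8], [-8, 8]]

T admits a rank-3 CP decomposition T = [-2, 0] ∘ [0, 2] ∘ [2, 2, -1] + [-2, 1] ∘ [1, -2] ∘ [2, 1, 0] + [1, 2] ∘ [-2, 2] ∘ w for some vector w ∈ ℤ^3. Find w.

w = [-2, 0, 2]

Subtract the known terms from T to get the rank-1 residual R = [1, 2] ∘ [-2, 2] ∘ w, so R[i,j,k] = a[i]·b[j]·w[k]. Pick indices with nonzero a[0]·b[0] = (1)·(-2) = -2. Only the fibre through (0,0,·) is needed: R[0,0,:] = T[0,0,:] − Σₗ aₗ[0]bₗ[0]cₗ = [0, -2, -4] − (-2)·(0)·[2, 2, -1] − (-2)·(1)·[2, 1, 0] = [4, 0, -4]. Then w[k] = R[0,0,k] / -2 for each k, giving w = [4, 0, -4] / -2 = [-2, 0, 2].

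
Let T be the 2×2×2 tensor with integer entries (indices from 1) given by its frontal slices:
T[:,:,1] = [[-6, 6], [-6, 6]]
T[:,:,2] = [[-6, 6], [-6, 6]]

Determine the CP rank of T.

Lower bound: T ≠ 0 (e.g. T[1,1,1] = -6), so rank(T) ≥ 1.
Upper bound: if T = a ⊗ b ⊗ c then every fibre of T is a multiple of the corresponding factor, so read the factors off the fibres through the nonzero entry T[1,1,1] = -6.
The mode-1 fibre T[:,1,1] = [-6, -6] gives a = (1, 1) (primitive direction); the mode-2 fibre T[1,:,1] = [-6, 6] gives b = (1, -1); then c[k] = T[1,1,k] / (a[1]·b[1]) = [-6, -6] / 1 = (-6, -6).
Expanding (1, 1) ⊗ (1, -1) ⊗ (-6, -6) reproduces all 8 entries of T, so T = (1, 1) ⊗ (1, -1) ⊗ (-6, -6) and rank(T) ≤ 1.
These bounds meet, so rank(T) = 1.

1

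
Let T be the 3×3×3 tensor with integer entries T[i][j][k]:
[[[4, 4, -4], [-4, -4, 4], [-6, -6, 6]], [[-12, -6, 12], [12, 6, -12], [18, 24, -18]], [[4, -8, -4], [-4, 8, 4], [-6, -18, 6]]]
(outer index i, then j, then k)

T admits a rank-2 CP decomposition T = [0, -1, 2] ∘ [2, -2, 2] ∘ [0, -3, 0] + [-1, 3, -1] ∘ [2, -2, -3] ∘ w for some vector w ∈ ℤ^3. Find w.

w = [-2, -2, 2]

Subtract the known terms from T to get the rank-1 residual R = [-1, 3, -1] ∘ [2, -2, -3] ∘ w, so R[i,j,k] = a[i]·b[j]·w[k]. Pick indices with nonzero a[0]·b[0] = (-1)·(2) = -2. Only the fibre through (0,0,·) is needed: R[0,0,:] = T[0,0,:] − Σₗ aₗ[0]bₗ[0]cₗ = [4, 4, -4] − (0)·(2)·[0, -3, 0] = [4, 4, -4]. Then w[k] = R[0,0,k] / -2 for each k, giving w = [4, 4, -4] / -2 = [-2, -2, 2].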